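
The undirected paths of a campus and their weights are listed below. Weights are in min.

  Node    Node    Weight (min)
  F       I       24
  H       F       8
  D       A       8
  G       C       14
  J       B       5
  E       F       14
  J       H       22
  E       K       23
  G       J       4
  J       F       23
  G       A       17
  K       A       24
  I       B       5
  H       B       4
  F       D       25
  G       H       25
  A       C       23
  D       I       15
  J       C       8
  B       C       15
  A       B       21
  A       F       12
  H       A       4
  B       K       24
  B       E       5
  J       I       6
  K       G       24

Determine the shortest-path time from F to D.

20 min

Candidate routes:
F–A–D: 12+8 = 20
F–H–B–I–D: 8+4+5+15 = 32
F–D: 25 = 25
Cheapest is F–A–D at 20 min.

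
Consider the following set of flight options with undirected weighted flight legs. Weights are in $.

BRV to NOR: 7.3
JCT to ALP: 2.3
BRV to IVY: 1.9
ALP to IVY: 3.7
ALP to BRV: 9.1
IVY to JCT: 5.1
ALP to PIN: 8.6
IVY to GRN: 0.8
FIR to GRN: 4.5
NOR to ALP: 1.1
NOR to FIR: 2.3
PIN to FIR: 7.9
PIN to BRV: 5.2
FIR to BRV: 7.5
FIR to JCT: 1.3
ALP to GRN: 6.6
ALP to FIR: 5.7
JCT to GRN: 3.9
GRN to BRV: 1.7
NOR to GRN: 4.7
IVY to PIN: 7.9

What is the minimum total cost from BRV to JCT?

Running Dijkstra from BRV:
BRV: 0
GRN: 1.7  (via BRV)
IVY: 1.9  (via BRV)
PIN: 5.2  (via BRV)
ALP: 5.6  (via IVY)
JCT: 5.6  (via GRN)
Shortest route: BRV–GRN–JCT = $5.6.

$5.6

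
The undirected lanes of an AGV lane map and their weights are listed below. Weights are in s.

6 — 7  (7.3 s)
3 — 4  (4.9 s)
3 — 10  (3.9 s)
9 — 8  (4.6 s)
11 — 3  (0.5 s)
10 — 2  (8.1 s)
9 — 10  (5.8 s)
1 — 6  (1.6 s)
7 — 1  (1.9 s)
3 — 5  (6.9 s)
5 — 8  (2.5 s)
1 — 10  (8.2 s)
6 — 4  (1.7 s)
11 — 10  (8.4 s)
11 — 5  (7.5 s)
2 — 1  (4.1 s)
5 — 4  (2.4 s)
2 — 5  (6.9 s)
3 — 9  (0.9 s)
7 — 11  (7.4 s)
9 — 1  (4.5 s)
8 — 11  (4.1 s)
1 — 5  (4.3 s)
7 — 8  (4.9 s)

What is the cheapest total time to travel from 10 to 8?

Candidate routes:
10–3–9–8: 3.9+0.9+4.6 = 9.4
10–3–11–8: 3.9+0.5+4.1 = 8.5
10–9–8: 5.8+4.6 = 10.4
10–9–3–11–8: 5.8+0.9+0.5+4.1 = 11.3
The minimum is 8.5 s via 10–3–11–8.

8.5 s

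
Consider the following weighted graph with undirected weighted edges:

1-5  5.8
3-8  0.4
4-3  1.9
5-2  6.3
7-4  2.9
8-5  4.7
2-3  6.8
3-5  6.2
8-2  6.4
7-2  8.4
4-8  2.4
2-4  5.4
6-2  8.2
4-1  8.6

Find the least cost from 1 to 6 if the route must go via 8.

Shortest 1→8: 1 → 5 → 8 = 10.5
Best 8 to 6: 8 → 2 → 6 costing 14.6
Total via 8: 10.5 + 14.6 = 25.1.

25.1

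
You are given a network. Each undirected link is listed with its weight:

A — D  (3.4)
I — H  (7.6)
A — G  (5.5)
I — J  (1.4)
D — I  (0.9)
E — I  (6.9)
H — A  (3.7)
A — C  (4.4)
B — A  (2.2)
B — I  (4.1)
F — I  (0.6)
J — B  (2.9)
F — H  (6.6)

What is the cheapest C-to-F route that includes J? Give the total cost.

Shortest C→J: C–A–B–J = 9.5
Shortest J→F: J–I–F = 2
Total via J: 9.5 + 2 = 11.5.

11.5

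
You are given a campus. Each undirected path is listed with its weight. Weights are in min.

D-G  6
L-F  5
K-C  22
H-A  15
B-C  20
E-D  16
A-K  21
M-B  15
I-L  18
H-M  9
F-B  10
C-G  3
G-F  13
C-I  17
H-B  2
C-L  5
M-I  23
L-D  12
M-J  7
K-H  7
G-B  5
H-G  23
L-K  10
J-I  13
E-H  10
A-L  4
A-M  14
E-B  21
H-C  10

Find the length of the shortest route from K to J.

Settle nodes by increasing distance from K:
K: 0
H: 7  (via K)
B: 9  (via H)
L: 10  (via K)
A: 14  (via L)
G: 14  (via B)
C: 15  (via L)
F: 15  (via L)
M: 16  (via H)
E: 17  (via H)
D: 20  (via G)
J: 23  (via M)
Shortest route: K–H–M–J = 23 min.

23 min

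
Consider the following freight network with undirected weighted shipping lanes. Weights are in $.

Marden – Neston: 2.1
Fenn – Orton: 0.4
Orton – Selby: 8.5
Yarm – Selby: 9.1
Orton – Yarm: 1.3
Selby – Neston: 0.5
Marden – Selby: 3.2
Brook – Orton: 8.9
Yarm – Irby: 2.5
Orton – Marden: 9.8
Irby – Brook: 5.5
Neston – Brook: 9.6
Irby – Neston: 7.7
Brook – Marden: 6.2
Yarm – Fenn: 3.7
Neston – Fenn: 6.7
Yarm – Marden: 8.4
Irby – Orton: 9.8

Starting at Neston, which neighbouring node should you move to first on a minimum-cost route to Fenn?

Enumerating some paths:
Neston → Selby → Yarm → Orton → Fenn: 0.5+9.1+1.3+0.4 = 11.3
Neston → Selby → Orton → Fenn: 0.5+8.5+0.4 = 9.4
Neston → Fenn: 6.7 = 6.7
Neston → Irby → Yarm → Orton → Fenn: 7.7+2.5+1.3+0.4 = 11.9
The minimum is $6.7 via Neston → Fenn.
So from Neston the first move is to Fenn.

Fenn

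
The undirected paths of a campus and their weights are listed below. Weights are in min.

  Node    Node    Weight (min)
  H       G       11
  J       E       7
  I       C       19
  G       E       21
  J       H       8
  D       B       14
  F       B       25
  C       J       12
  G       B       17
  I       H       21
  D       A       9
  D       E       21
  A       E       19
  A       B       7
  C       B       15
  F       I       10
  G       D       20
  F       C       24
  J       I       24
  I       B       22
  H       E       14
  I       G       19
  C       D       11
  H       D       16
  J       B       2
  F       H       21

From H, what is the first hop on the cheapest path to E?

E

Enumerating some paths:
H - J - E: 8+7 = 15
H - E: 14 = 14
Cheapest is H - E at 14 min.
So from H the first move is to E.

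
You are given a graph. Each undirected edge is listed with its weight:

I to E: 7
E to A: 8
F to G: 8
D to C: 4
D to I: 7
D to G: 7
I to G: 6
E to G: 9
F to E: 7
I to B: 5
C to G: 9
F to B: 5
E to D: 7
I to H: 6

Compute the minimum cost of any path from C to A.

19

Settle nodes by increasing distance from C:
C: 0
D: 4  (via C)
G: 9  (via C)
E: 11  (via D)
I: 11  (via D)
B: 16  (via I)
F: 17  (via G)
H: 17  (via I)
A: 19  (via E)
Shortest route: C–D–E–A = 19.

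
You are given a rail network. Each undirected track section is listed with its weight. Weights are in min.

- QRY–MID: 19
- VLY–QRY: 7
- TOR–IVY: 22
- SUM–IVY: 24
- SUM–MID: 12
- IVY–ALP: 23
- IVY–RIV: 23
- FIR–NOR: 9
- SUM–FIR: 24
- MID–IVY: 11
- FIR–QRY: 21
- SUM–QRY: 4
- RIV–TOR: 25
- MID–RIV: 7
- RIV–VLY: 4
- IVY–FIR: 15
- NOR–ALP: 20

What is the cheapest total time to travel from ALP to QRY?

Candidate routes:
ALP → IVY → MID → RIV → VLY → QRY: 23+11+7+4+7 = 52
ALP → IVY → SUM → QRY: 23+24+4 = 51
ALP → NOR → FIR → QRY: 20+9+21 = 50
Cheapest is ALP → NOR → FIR → QRY at 50 min.

50 min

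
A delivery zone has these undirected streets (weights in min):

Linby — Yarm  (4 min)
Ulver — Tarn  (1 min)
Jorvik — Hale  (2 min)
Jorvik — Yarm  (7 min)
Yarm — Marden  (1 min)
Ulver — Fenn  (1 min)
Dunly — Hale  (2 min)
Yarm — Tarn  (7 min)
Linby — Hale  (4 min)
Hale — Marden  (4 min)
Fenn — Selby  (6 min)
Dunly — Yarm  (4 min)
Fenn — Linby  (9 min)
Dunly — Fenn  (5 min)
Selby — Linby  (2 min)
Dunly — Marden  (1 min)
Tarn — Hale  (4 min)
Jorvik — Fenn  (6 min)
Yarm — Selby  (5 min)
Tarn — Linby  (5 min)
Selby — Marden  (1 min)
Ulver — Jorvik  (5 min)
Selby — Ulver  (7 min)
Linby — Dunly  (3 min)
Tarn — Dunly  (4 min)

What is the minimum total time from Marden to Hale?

Shortest distances from Marden:
Marden: 0
Selby: 1  (via Marden)
Dunly: 1  (via Marden)
Yarm: 1  (via Marden)
Hale: 3  (via Dunly)
Shortest route: Marden → Dunly → Hale = 3 min.

3 min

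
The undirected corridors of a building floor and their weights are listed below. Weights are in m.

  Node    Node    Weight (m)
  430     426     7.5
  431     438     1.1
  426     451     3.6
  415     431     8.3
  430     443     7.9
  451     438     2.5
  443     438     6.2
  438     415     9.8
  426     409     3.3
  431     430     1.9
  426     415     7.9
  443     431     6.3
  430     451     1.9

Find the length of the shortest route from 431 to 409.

Enumerating some paths:
431 - 430 - 426 - 409: 1.9+7.5+3.3 = 12.7
431 - 438 - 451 - 430 - 426 - 409: 1.1+2.5+1.9+7.5+3.3 = 16.3
431 - 430 - 451 - 426 - 409: 1.9+1.9+3.6+3.3 = 10.7
431 - 438 - 451 - 426 - 409: 1.1+2.5+3.6+3.3 = 10.5
Cheapest is 431 - 438 - 451 - 426 - 409 at 10.5 m.

10.5 m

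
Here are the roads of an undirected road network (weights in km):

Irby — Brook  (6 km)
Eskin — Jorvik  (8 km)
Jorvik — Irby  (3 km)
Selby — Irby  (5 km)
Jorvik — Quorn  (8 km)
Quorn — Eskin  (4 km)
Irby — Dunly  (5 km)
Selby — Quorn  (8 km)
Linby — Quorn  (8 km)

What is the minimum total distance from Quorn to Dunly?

16 km

Enumerating some paths:
Quorn - Eskin - Jorvik - Irby - Dunly: 4+8+3+5 = 20
Quorn - Selby - Irby - Dunly: 8+5+5 = 18
Quorn - Jorvik - Irby - Dunly: 8+3+5 = 16
Cheapest is Quorn - Jorvik - Irby - Dunly at 16 km.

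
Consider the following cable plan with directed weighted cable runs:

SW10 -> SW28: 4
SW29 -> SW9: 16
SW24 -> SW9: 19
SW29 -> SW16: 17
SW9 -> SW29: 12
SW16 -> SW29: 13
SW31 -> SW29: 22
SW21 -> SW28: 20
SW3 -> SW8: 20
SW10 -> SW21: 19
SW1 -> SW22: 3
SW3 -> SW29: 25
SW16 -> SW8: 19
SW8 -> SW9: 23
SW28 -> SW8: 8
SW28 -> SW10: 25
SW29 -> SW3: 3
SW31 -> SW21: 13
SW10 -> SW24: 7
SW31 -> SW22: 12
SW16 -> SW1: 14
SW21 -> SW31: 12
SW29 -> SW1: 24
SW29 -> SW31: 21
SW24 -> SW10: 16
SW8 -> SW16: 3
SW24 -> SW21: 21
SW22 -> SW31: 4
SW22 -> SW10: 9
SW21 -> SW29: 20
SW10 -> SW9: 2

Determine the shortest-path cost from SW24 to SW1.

Settle nodes by increasing distance from SW24:
SW24: 0
SW10: 16  (via SW24)
SW9: 18  (via SW10)
SW28: 20  (via SW10)
SW21: 21  (via SW24)
SW8: 28  (via SW28)
SW29: 30  (via SW9)
SW16: 31  (via SW8)
SW31: 33  (via SW21)
SW3: 33  (via SW29)
SW1: 45  (via SW16)
Shortest route: SW24 → SW10 → SW28 → SW8 → SW16 → SW1 = 45.

45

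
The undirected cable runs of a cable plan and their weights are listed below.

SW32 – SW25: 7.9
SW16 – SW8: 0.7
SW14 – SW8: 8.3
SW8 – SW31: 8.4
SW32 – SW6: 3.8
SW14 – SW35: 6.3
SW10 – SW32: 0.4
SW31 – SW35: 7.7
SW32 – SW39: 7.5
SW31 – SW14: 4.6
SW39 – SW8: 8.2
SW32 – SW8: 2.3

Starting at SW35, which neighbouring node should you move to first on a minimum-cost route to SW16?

Candidate routes:
SW35 → SW31 → SW8 → SW16: 7.7+8.4+0.7 = 16.8
SW35 → SW14 → SW8 → SW16: 6.3+8.3+0.7 = 15.3
SW35 → SW14 → SW31 → SW8 → SW16: 6.3+4.6+8.4+0.7 = 20
Cheapest is SW35 → SW14 → SW8 → SW16 at 15.3.
So from SW35 the first move is to SW14.

SW14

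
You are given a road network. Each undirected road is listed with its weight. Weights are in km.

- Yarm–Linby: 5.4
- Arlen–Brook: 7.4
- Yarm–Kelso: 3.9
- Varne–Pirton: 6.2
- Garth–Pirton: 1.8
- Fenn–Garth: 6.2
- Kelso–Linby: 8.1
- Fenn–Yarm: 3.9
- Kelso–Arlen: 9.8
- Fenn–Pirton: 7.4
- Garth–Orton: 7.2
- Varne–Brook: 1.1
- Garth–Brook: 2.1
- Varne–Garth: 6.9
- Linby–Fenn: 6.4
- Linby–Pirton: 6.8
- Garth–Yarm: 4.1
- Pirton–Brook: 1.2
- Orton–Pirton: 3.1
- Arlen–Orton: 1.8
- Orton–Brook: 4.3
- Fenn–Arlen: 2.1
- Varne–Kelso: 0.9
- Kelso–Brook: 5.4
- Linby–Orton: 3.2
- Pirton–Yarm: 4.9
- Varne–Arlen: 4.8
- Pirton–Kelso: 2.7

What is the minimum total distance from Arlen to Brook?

Shortest distances from Arlen:
Arlen: 0
Orton: 1.8  (via Arlen)
Fenn: 2.1  (via Arlen)
Varne: 4.8  (via Arlen)
Pirton: 4.9  (via Orton)
Linby: 5  (via Orton)
Kelso: 5.7  (via Varne)
Brook: 5.9  (via Varne)
Shortest route: Arlen → Varne → Brook = 5.9 km.

5.9 km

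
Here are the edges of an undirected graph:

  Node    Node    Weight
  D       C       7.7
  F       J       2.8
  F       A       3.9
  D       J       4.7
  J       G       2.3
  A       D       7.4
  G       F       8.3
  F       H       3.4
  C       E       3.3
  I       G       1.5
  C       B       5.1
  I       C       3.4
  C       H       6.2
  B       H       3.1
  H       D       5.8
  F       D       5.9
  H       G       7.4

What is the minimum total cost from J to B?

Shortest distances from J:
J: 0
G: 2.3  (via J)
F: 2.8  (via J)
I: 3.8  (via G)
D: 4.7  (via J)
H: 6.2  (via F)
A: 6.7  (via F)
C: 7.2  (via I)
B: 9.3  (via H)
Shortest route: J–F–H–B = 9.3.

9.3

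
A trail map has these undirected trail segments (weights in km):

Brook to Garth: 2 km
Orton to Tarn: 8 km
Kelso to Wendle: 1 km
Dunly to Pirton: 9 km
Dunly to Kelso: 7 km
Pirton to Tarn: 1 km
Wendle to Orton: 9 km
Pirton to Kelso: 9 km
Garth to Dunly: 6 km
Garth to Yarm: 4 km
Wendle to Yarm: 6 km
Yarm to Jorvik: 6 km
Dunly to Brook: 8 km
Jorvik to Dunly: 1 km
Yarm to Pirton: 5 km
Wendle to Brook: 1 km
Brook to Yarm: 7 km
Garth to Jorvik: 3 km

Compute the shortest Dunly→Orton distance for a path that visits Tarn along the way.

18 km

Shortest Dunly→Tarn: Dunly → Pirton → Tarn = 10
Best Tarn to Orton: Tarn → Orton costing 8
Total via Tarn: 10 + 8 = 18 km.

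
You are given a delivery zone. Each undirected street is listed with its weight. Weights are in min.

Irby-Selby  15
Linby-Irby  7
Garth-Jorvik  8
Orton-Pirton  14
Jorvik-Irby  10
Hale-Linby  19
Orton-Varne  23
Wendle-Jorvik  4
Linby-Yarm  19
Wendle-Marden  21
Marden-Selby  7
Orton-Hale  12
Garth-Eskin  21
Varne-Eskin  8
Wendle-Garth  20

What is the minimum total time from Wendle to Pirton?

66 min

Running Dijkstra from Wendle:
Wendle: 0
Jorvik: 4  (via Wendle)
Garth: 12  (via Jorvik)
Irby: 14  (via Jorvik)
Linby: 21  (via Irby)
Marden: 21  (via Wendle)
Selby: 28  (via Marden)
Eskin: 33  (via Garth)
Hale: 40  (via Linby)
Yarm: 40  (via Linby)
Varne: 41  (via Eskin)
Orton: 52  (via Hale)
Pirton: 66  (via Orton)
Shortest route: Wendle → Jorvik → Irby → Linby → Hale → Orton → Pirton = 66 min.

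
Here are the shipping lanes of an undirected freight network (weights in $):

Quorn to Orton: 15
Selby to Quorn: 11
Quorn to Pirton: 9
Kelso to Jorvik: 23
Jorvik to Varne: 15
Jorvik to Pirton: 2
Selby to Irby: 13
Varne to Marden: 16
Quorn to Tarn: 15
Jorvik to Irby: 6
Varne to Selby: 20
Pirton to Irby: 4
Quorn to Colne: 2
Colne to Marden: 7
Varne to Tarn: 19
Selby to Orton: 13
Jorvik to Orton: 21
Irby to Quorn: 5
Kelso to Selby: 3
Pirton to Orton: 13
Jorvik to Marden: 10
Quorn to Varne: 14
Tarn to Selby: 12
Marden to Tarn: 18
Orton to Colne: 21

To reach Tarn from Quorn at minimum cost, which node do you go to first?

Compare a few routes:
Quorn–Tarn: 15 = 15
Quorn–Colne–Marden–Tarn: 2+7+18 = 27
Quorn–Selby–Tarn: 11+12 = 23
Cheapest is Quorn–Tarn at $15.
So from Quorn the first move is to Tarn.

Tarn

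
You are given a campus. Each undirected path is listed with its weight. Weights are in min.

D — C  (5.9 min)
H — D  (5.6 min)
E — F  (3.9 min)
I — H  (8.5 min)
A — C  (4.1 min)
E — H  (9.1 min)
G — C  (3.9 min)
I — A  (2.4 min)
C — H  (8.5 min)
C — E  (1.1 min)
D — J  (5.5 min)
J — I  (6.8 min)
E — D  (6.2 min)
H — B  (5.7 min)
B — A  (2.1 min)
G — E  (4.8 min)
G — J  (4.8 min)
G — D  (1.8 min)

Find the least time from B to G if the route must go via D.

13.1 min

Best B to D: B → H → D costing 11.3
Best D to G: D → G costing 1.8
Total via D: 11.3 + 1.8 = 13.1 min.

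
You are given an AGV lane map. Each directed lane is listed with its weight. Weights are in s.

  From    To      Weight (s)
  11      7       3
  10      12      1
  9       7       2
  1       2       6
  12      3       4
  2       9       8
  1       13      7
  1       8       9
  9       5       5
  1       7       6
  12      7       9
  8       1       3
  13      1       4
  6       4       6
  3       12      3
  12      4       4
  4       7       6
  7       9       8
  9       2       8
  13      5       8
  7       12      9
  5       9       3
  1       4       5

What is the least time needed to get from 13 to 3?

23 s

Settle nodes by increasing distance from 13:
13: 0
1: 4  (via 13)
5: 8  (via 13)
4: 9  (via 1)
2: 10  (via 1)
7: 10  (via 1)
9: 11  (via 5)
8: 13  (via 1)
12: 19  (via 7)
3: 23  (via 12)
Shortest route: 13 → 1 → 7 → 12 → 3 = 23 s.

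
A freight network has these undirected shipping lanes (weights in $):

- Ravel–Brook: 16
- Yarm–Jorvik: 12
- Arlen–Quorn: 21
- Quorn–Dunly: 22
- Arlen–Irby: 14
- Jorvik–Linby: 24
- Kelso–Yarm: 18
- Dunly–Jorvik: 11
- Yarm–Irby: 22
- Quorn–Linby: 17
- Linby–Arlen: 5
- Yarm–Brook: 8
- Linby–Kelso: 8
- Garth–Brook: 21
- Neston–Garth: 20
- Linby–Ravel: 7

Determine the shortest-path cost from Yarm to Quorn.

Compare a few routes:
Yarm - Brook - Ravel - Linby - Quorn: 8+16+7+17 = 48
Yarm - Kelso - Linby - Quorn: 18+8+17 = 43
Yarm - Jorvik - Dunly - Quorn: 12+11+22 = 45
The minimum is $43 via Yarm - Kelso - Linby - Quorn.

$43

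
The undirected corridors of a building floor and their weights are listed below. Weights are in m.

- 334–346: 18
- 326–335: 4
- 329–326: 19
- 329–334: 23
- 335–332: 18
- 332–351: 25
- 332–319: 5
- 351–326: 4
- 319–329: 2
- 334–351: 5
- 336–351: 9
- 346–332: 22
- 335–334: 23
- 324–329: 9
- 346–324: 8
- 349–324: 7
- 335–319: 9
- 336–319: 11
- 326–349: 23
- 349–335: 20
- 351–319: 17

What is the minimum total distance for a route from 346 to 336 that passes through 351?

Best 346 to 351: 346 → 334 → 351 costing 23
Best 351 to 336: 351 → 336 costing 9
Total via 351: 23 + 9 = 32 m.

32 m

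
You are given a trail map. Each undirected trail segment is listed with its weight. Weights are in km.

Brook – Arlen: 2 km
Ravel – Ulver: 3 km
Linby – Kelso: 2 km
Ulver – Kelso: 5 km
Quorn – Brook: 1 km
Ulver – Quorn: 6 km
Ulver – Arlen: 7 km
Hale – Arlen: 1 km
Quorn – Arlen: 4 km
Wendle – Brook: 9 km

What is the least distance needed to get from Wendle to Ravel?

19 km

Settle nodes by increasing distance from Wendle:
Wendle: 0
Brook: 9  (via Wendle)
Quorn: 10  (via Brook)
Arlen: 11  (via Brook)
Hale: 12  (via Arlen)
Ulver: 16  (via Quorn)
Ravel: 19  (via Ulver)
Shortest route: Wendle–Brook–Quorn–Ulver–Ravel = 19 km.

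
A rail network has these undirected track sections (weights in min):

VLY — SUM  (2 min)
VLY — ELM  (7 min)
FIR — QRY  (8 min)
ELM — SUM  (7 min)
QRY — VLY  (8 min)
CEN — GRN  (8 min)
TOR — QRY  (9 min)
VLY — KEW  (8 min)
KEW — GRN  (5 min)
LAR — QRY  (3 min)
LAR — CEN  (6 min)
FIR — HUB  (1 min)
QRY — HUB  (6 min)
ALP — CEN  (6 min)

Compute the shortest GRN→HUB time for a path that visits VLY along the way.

27 min

Best GRN to VLY: GRN–KEW–VLY costing 13
Shortest VLY→HUB: VLY–QRY–HUB = 14
Total via VLY: 13 + 14 = 27 min.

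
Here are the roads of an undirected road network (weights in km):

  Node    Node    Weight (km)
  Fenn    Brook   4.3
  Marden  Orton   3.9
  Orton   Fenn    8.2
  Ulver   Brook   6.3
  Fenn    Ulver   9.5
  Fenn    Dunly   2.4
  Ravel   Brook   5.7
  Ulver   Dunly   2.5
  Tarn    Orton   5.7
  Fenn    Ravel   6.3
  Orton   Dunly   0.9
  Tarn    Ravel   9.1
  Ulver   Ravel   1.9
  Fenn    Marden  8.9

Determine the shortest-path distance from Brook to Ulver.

Settle nodes by increasing distance from Brook:
Brook: 0
Fenn: 4.3  (via Brook)
Ravel: 5.7  (via Brook)
Ulver: 6.3  (via Brook)
Shortest route: Brook → Ulver = 6.3 km.

6.3 km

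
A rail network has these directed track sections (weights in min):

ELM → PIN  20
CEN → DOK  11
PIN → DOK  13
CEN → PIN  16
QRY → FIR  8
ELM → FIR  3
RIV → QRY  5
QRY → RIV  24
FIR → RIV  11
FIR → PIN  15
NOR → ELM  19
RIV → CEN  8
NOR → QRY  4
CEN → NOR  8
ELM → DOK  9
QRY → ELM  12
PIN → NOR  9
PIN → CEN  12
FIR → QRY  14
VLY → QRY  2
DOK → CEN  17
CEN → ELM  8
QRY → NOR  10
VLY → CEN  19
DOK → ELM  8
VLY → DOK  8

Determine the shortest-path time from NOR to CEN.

Settle nodes by increasing distance from NOR:
NOR: 0
QRY: 4  (via NOR)
FIR: 12  (via QRY)
ELM: 16  (via QRY)
RIV: 23  (via FIR)
DOK: 25  (via ELM)
PIN: 27  (via FIR)
CEN: 31  (via RIV)
Shortest route: NOR → QRY → FIR → RIV → CEN = 31 min.

31 min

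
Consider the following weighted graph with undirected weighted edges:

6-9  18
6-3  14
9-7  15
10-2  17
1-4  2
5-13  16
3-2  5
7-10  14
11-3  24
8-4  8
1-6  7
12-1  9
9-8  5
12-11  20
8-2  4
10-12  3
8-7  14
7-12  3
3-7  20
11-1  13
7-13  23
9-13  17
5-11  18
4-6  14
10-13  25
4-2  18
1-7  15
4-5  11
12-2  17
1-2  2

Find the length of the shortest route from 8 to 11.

Candidate routes:
8–2–1–11: 4+2+13 = 19
8–4–1–11: 8+2+13 = 23
8–2–3–11: 4+5+24 = 33
8–2–1–12–11: 4+2+9+20 = 35
The minimum is 19 via 8–2–1–11.

19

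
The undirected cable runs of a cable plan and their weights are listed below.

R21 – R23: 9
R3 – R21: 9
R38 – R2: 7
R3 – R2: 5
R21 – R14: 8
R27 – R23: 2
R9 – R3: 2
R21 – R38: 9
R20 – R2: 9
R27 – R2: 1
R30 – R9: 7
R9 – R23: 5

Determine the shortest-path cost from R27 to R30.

14

Compare a few routes:
R27 - R2 - R3 - R9 - R30: 1+5+2+7 = 15
R27 - R23 - R21 - R3 - R9 - R30: 2+9+9+2+7 = 29
R27 - R23 - R9 - R30: 2+5+7 = 14
R27 - R2 - R38 - R21 - R3 - R9 - R30: 1+7+9+9+2+7 = 35
Cheapest is R27 - R23 - R9 - R30 at 14.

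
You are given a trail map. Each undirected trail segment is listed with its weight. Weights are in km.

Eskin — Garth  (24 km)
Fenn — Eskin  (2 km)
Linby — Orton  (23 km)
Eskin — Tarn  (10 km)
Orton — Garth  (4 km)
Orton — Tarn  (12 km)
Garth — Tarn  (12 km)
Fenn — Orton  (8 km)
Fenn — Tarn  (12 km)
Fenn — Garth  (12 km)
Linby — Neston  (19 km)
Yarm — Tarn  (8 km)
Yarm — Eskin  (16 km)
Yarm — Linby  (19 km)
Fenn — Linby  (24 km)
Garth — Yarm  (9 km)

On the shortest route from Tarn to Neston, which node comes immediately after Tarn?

Yarm

Compare a few routes:
Tarn → Orton → Linby → Neston: 12+23+19 = 54
Tarn → Yarm → Linby → Neston: 8+19+19 = 46
Tarn → Eskin → Fenn → Linby → Neston: 10+2+24+19 = 55
Cheapest is Tarn → Yarm → Linby → Neston at 46 km.
So from Tarn the first move is to Yarm.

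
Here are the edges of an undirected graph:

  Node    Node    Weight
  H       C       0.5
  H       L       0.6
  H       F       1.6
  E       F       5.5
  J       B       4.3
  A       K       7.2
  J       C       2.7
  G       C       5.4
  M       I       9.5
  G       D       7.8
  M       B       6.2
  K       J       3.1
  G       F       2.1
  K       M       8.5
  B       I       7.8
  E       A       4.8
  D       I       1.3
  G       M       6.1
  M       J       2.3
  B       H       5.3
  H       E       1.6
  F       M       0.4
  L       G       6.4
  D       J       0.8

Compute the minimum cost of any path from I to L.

5.9

Running Dijkstra from I:
I: 0
D: 1.3  (via I)
J: 2.1  (via D)
M: 4.4  (via J)
C: 4.8  (via J)
F: 4.8  (via M)
K: 5.2  (via J)
H: 5.3  (via C)
L: 5.9  (via H)
Shortest route: I → D → J → C → H → L = 5.9.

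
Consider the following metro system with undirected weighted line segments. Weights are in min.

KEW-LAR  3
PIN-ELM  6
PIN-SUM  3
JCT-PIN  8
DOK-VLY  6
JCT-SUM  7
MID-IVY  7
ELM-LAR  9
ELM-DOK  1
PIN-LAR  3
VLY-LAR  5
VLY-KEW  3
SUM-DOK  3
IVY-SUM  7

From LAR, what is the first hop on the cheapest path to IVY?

Compare a few routes:
LAR → VLY → DOK → SUM → IVY: 5+6+3+7 = 21
LAR → PIN → ELM → DOK → SUM → IVY: 3+6+1+3+7 = 20
LAR → ELM → DOK → SUM → IVY: 9+1+3+7 = 20
LAR → PIN → SUM → IVY: 3+3+7 = 13
Cheapest is LAR → PIN → SUM → IVY at 13 min.
So from LAR the first move is to PIN.

PIN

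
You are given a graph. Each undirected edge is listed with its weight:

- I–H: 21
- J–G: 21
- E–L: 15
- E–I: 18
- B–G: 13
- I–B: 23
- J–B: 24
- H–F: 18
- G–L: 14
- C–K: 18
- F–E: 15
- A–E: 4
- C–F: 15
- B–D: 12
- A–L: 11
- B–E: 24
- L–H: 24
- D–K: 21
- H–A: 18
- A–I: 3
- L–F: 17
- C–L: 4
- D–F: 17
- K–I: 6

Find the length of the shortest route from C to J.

39

Compare a few routes:
C → L → G → B → J: 4+14+13+24 = 55
C → L → G → J: 4+14+21 = 39
The minimum is 39 via C → L → G → J.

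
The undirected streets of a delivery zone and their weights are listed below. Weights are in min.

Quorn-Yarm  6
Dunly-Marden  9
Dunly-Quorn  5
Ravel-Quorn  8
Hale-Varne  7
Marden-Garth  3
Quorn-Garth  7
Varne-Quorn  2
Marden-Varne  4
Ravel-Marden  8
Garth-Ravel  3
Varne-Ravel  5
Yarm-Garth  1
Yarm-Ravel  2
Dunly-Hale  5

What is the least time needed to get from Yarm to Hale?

14 min

Candidate routes:
Yarm - Ravel - Varne - Hale: 2+5+7 = 14
Yarm - Garth - Ravel - Varne - Hale: 1+3+5+7 = 16
Yarm - Garth - Marden - Varne - Hale: 1+3+4+7 = 15
Yarm - Quorn - Varne - Hale: 6+2+7 = 15
The minimum is 14 min via Yarm - Ravel - Varne - Hale.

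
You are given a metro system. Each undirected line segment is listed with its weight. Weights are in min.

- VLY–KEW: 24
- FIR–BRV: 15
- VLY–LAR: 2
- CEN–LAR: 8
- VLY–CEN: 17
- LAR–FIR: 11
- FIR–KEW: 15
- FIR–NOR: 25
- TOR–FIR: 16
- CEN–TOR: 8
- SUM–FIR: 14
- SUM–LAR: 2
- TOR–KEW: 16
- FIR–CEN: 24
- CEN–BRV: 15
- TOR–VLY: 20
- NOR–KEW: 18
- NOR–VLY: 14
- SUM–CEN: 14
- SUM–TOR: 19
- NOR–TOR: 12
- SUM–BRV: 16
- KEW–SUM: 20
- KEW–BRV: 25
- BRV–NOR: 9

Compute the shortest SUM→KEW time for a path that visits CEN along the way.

34 min

Best SUM to CEN: SUM–LAR–CEN costing 10
Best CEN to KEW: CEN–TOR–KEW costing 24
Total via CEN: 10 + 24 = 34 min.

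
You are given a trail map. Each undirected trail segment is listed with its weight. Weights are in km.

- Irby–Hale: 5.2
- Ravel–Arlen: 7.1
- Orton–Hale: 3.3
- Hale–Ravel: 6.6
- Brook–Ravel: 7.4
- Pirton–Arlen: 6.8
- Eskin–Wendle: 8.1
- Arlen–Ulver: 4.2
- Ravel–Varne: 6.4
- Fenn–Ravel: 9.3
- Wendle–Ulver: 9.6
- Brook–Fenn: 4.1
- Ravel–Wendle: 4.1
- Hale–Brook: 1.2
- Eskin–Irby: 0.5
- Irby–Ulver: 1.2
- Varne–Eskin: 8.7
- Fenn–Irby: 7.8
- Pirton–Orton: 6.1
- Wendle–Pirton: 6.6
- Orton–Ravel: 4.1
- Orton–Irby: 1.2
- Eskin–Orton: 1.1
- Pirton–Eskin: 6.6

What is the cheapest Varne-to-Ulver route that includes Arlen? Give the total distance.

17.7 km

Best Varne to Arlen: Varne → Ravel → Arlen costing 13.5
Best Arlen to Ulver: Arlen → Ulver costing 4.2
Total via Arlen: 13.5 + 4.2 = 17.7 km.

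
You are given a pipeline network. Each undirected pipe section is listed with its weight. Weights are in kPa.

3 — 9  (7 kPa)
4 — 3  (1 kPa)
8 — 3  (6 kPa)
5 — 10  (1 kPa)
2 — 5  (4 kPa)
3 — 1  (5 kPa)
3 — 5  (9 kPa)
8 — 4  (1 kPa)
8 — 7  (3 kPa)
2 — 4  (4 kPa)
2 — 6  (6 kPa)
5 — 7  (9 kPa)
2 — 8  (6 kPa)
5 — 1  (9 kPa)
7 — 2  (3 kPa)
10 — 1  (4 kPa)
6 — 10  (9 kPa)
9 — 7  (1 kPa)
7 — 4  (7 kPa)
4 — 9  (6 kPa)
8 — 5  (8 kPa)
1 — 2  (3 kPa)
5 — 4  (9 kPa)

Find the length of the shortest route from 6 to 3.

11 kPa

Running Dijkstra from 6:
6: 0
2: 6  (via 6)
1: 9  (via 2)
7: 9  (via 2)
10: 9  (via 6)
4: 10  (via 2)
5: 10  (via 2)
9: 10  (via 7)
3: 11  (via 4)
Shortest route: 6 → 2 → 4 → 3 = 11 kPa.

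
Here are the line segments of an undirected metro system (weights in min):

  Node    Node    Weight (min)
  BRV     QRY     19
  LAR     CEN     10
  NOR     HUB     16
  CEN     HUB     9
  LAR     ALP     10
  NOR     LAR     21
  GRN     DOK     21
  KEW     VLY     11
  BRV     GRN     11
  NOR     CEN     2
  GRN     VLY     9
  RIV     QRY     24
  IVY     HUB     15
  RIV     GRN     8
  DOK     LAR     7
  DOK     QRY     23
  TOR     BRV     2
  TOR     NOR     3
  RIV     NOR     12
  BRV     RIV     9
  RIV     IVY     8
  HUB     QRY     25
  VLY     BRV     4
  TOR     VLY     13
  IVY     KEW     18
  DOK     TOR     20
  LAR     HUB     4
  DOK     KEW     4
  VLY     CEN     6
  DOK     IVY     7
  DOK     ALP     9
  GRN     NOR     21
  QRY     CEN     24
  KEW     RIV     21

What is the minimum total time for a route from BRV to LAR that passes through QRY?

Best BRV to QRY: BRV–QRY costing 19
Best QRY to LAR: QRY–HUB–LAR costing 29
Total via QRY: 19 + 29 = 48 min.

48 min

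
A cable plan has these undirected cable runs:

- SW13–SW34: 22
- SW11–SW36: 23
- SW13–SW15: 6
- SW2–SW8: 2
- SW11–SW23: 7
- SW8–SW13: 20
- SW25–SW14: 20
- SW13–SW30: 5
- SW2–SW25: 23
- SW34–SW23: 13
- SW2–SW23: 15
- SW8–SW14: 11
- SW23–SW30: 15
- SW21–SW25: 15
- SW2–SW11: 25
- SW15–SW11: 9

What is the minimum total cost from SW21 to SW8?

40

Running Dijkstra from SW21:
SW21: 0
SW25: 15  (via SW21)
SW14: 35  (via SW25)
SW2: 38  (via SW25)
SW8: 40  (via SW2)
Shortest route: SW21–SW25–SW2–SW8 = 40.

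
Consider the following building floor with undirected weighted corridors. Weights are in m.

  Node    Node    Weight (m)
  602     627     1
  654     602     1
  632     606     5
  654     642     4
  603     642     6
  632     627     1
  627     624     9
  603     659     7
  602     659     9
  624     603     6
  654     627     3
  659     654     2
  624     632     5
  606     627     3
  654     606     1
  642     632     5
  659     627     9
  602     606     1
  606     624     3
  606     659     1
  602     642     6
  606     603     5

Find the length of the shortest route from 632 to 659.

4 m

Compare a few routes:
632 → 627 → 602 → 606 → 659: 1+1+1+1 = 4
632 → 627 → 606 → 659: 1+3+1 = 5
632 → 627 → 602 → 654 → 659: 1+1+1+2 = 5
632 → 627 → 602 → 654 → 606 → 659: 1+1+1+1+1 = 5
Cheapest is 632 → 627 → 602 → 606 → 659 at 4 m.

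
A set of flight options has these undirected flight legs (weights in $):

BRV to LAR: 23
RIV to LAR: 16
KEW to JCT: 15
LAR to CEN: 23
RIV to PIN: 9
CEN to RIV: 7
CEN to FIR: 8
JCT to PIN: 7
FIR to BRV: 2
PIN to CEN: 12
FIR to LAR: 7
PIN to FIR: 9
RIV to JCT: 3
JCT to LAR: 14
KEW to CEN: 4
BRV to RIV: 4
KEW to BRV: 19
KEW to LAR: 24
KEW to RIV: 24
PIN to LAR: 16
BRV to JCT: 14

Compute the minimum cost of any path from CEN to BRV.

$10

Settle nodes by increasing distance from CEN:
CEN: 0
KEW: 4  (via CEN)
RIV: 7  (via CEN)
FIR: 8  (via CEN)
BRV: 10  (via FIR)
Shortest route: CEN → FIR → BRV = $10.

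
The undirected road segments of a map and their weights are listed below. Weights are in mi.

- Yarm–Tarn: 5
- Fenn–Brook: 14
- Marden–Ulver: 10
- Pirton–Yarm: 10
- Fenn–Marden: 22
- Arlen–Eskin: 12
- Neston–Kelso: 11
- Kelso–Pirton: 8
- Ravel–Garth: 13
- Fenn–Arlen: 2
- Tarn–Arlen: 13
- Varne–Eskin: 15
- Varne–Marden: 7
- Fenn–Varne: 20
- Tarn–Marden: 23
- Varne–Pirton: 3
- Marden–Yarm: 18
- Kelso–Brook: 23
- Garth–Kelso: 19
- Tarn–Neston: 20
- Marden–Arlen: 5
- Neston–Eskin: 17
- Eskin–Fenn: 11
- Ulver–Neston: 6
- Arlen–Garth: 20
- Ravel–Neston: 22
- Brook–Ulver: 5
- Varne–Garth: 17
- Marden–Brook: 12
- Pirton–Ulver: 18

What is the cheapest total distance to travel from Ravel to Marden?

37 mi

Shortest distances from Ravel:
Ravel: 0
Garth: 13  (via Ravel)
Neston: 22  (via Ravel)
Ulver: 28  (via Neston)
Varne: 30  (via Garth)
Kelso: 32  (via Garth)
Pirton: 33  (via Varne)
Brook: 33  (via Ulver)
Arlen: 33  (via Garth)
Fenn: 35  (via Arlen)
Marden: 37  (via Varne)
Shortest route: Ravel → Garth → Varne → Marden = 37 mi.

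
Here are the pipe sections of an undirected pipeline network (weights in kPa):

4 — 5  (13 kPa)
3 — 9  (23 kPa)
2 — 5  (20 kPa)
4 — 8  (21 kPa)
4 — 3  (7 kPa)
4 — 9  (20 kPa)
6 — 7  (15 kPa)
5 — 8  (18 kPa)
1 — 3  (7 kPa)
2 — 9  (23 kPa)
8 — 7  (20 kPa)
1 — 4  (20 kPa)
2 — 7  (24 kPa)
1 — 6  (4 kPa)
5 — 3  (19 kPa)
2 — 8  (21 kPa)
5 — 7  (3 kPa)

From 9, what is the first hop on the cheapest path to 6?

3

Candidate routes:
9 - 4 - 3 - 1 - 6: 20+7+7+4 = 38
9 - 3 - 1 - 6: 23+7+4 = 34
Cheapest is 9 - 3 - 1 - 6 at 34 kPa.
So from 9 the first move is to 3.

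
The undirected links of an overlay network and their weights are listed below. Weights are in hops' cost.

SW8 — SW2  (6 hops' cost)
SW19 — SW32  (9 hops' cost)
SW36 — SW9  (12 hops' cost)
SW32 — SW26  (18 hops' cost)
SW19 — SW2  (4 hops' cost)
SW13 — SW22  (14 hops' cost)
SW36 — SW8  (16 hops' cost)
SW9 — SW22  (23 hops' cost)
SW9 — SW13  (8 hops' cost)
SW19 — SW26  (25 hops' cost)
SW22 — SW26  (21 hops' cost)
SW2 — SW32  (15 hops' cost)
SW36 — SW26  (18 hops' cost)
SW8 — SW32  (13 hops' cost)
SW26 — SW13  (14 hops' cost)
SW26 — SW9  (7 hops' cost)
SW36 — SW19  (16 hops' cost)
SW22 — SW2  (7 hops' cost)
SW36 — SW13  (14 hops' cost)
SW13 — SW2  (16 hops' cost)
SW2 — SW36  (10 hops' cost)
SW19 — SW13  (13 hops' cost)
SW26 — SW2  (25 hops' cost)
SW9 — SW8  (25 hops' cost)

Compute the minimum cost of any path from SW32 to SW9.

25 hops' cost

Running Dijkstra from SW32:
SW32: 0
SW19: 9  (via SW32)
SW2: 13  (via SW19)
SW8: 13  (via SW32)
SW26: 18  (via SW32)
SW22: 20  (via SW2)
SW13: 22  (via SW19)
SW36: 23  (via SW2)
SW9: 25  (via SW26)
Shortest route: SW32 → SW26 → SW9 = 25 hops' cost.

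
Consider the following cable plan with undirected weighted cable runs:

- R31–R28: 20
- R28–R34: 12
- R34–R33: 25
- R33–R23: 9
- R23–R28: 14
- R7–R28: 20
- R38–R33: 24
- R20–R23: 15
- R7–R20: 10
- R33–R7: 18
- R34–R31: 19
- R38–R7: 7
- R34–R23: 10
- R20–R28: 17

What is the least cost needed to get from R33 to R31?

Enumerating some paths:
R33 - R23 - R34 - R28 - R31: 9+10+12+20 = 51
R33 - R23 - R28 - R31: 9+14+20 = 43
R33 - R23 - R34 - R31: 9+10+19 = 38
R33 - R34 - R31: 25+19 = 44
The minimum is 38 via R33 - R23 - R34 - R31.

38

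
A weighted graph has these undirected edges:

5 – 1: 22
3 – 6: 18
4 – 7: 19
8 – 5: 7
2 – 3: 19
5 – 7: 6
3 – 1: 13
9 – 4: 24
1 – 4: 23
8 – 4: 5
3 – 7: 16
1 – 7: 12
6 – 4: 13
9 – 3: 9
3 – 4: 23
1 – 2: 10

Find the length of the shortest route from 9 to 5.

Shortest distances from 9:
9: 0
3: 9  (via 9)
1: 22  (via 3)
4: 24  (via 9)
7: 25  (via 3)
6: 27  (via 3)
2: 28  (via 3)
8: 29  (via 4)
5: 31  (via 7)
Shortest route: 9 → 3 → 7 → 5 = 31.

31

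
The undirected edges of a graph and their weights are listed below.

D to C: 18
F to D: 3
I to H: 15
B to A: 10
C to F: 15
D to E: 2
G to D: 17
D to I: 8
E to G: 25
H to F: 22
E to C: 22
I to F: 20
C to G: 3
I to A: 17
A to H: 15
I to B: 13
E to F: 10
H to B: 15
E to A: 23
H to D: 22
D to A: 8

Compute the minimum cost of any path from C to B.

Settle nodes by increasing distance from C:
C: 0
G: 3  (via C)
F: 15  (via C)
D: 18  (via C)
E: 20  (via D)
A: 26  (via D)
I: 26  (via D)
B: 36  (via A)
Shortest route: C–D–A–B = 36.

36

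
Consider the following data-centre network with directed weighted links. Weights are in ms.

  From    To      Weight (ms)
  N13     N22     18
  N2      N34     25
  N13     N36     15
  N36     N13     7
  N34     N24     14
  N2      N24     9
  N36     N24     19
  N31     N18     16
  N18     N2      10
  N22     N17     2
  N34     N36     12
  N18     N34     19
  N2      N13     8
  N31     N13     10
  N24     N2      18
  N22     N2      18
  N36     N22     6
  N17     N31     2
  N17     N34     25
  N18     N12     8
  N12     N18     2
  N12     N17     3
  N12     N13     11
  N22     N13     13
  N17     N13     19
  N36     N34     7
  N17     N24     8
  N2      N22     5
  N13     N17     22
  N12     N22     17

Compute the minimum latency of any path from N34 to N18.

38 ms

Settle nodes by increasing distance from N34:
N34: 0
N36: 12  (via N34)
N24: 14  (via N34)
N22: 18  (via N36)
N13: 19  (via N36)
N17: 20  (via N22)
N31: 22  (via N17)
N2: 32  (via N24)
N18: 38  (via N31)
Shortest route: N34–N36–N22–N17–N31–N18 = 38 ms.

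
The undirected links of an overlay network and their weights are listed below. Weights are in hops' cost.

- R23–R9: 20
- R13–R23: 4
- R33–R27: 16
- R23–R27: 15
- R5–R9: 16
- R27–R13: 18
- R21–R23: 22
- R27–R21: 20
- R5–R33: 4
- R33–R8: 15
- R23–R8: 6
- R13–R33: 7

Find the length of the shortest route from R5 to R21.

Candidate routes:
R5 → R33 → R13 → R23 → R21: 4+7+4+22 = 37
R5 → R33 → R27 → R21: 4+16+20 = 40
R5 → R33 → R8 → R23 → R21: 4+15+6+22 = 47
Cheapest is R5 → R33 → R13 → R23 → R21 at 37 hops' cost.

37 hops' cost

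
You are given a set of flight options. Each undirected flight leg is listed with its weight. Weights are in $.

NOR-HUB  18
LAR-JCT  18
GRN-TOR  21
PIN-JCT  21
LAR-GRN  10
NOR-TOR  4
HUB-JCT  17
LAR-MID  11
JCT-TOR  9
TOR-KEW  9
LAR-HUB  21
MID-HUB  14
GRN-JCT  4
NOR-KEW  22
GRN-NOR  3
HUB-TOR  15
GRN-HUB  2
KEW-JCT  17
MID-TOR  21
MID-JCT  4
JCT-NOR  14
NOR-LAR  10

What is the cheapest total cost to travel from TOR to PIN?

Settle nodes by increasing distance from TOR:
TOR: 0
NOR: 4  (via TOR)
GRN: 7  (via NOR)
HUB: 9  (via GRN)
JCT: 9  (via TOR)
KEW: 9  (via TOR)
MID: 13  (via JCT)
LAR: 14  (via NOR)
PIN: 30  (via JCT)
Shortest route: TOR–JCT–PIN = $30.

$30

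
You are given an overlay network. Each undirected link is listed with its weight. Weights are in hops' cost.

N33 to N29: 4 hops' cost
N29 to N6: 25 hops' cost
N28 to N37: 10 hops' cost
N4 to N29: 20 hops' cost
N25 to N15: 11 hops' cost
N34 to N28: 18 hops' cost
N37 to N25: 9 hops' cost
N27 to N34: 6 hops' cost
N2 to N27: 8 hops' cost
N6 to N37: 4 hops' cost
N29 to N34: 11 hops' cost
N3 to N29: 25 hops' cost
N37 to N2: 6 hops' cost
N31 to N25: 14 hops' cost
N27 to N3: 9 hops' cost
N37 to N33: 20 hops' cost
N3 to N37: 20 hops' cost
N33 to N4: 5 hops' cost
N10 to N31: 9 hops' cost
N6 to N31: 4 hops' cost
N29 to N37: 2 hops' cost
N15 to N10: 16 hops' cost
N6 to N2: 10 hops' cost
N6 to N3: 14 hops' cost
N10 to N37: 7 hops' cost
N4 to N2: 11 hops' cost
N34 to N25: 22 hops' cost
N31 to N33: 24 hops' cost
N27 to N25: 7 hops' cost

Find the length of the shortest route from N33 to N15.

26 hops' cost

Candidate routes:
N33 → N29 → N34 → N27 → N25 → N15: 4+11+6+7+11 = 39
N33 → N29 → N37 → N2 → N27 → N25 → N15: 4+2+6+8+7+11 = 38
N33 → N29 → N37 → N25 → N15: 4+2+9+11 = 26
N33 → N29 → N37 → N10 → N15: 4+2+7+16 = 29
Cheapest is N33 → N29 → N37 → N25 → N15 at 26 hops' cost.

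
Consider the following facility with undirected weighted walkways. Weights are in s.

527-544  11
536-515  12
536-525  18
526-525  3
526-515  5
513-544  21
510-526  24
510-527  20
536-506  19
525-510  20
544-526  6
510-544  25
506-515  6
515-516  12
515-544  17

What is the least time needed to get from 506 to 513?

38 s

Candidate routes:
506–515–536–525–526–544–513: 6+12+18+3+6+21 = 66
506–515–526–544–513: 6+5+6+21 = 38
506–515–544–513: 6+17+21 = 44
506–536–515–526–544–513: 19+12+5+6+21 = 63
Cheapest is 506–515–526–544–513 at 38 s.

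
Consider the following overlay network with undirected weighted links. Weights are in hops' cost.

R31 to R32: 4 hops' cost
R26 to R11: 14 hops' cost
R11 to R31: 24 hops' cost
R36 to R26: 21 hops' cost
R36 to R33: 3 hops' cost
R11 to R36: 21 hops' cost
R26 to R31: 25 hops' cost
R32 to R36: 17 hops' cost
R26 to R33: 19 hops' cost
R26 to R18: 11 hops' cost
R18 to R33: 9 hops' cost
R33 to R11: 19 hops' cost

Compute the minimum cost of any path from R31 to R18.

33 hops' cost

Enumerating some paths:
R31–R26–R18: 25+11 = 36
R31–R32–R36–R33–R18: 4+17+3+9 = 33
The minimum is 33 hops' cost via R31–R32–R36–R33–R18.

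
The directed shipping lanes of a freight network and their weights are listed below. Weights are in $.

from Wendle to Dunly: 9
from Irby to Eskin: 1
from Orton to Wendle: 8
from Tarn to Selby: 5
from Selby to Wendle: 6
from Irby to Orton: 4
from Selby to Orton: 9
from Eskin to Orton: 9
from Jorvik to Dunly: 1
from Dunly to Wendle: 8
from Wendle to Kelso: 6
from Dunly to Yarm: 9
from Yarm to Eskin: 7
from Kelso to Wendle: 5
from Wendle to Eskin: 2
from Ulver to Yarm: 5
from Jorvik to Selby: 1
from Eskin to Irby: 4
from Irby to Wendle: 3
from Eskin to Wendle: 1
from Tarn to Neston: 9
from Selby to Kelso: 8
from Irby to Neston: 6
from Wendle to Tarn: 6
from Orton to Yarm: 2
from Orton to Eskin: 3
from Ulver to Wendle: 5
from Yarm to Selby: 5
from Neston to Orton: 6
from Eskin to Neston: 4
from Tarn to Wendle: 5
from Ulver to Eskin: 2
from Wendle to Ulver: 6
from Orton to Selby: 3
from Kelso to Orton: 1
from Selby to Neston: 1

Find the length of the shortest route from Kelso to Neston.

Running Dijkstra from Kelso:
Kelso: 0
Orton: 1  (via Kelso)
Yarm: 3  (via Orton)
Eskin: 4  (via Orton)
Selby: 4  (via Orton)
Neston: 5  (via Selby)
Shortest route: Kelso → Orton → Selby → Neston = $5.

$5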